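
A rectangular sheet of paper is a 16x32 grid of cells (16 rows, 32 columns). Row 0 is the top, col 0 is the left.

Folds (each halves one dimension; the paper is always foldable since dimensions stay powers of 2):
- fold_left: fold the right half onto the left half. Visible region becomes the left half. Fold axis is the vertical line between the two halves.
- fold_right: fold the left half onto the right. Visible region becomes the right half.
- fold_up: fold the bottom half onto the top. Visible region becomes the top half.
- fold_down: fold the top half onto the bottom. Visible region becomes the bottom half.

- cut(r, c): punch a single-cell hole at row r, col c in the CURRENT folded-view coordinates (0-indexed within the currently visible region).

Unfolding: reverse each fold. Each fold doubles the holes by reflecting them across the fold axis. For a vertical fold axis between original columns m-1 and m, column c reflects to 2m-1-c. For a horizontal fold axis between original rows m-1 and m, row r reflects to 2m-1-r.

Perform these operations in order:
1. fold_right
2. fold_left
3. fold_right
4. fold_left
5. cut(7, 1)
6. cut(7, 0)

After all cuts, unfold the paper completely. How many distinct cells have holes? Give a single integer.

Answer: 32

Derivation:
Op 1 fold_right: fold axis v@16; visible region now rows[0,16) x cols[16,32) = 16x16
Op 2 fold_left: fold axis v@24; visible region now rows[0,16) x cols[16,24) = 16x8
Op 3 fold_right: fold axis v@20; visible region now rows[0,16) x cols[20,24) = 16x4
Op 4 fold_left: fold axis v@22; visible region now rows[0,16) x cols[20,22) = 16x2
Op 5 cut(7, 1): punch at orig (7,21); cuts so far [(7, 21)]; region rows[0,16) x cols[20,22) = 16x2
Op 6 cut(7, 0): punch at orig (7,20); cuts so far [(7, 20), (7, 21)]; region rows[0,16) x cols[20,22) = 16x2
Unfold 1 (reflect across v@22): 4 holes -> [(7, 20), (7, 21), (7, 22), (7, 23)]
Unfold 2 (reflect across v@20): 8 holes -> [(7, 16), (7, 17), (7, 18), (7, 19), (7, 20), (7, 21), (7, 22), (7, 23)]
Unfold 3 (reflect across v@24): 16 holes -> [(7, 16), (7, 17), (7, 18), (7, 19), (7, 20), (7, 21), (7, 22), (7, 23), (7, 24), (7, 25), (7, 26), (7, 27), (7, 28), (7, 29), (7, 30), (7, 31)]
Unfold 4 (reflect across v@16): 32 holes -> [(7, 0), (7, 1), (7, 2), (7, 3), (7, 4), (7, 5), (7, 6), (7, 7), (7, 8), (7, 9), (7, 10), (7, 11), (7, 12), (7, 13), (7, 14), (7, 15), (7, 16), (7, 17), (7, 18), (7, 19), (7, 20), (7, 21), (7, 22), (7, 23), (7, 24), (7, 25), (7, 26), (7, 27), (7, 28), (7, 29), (7, 30), (7, 31)]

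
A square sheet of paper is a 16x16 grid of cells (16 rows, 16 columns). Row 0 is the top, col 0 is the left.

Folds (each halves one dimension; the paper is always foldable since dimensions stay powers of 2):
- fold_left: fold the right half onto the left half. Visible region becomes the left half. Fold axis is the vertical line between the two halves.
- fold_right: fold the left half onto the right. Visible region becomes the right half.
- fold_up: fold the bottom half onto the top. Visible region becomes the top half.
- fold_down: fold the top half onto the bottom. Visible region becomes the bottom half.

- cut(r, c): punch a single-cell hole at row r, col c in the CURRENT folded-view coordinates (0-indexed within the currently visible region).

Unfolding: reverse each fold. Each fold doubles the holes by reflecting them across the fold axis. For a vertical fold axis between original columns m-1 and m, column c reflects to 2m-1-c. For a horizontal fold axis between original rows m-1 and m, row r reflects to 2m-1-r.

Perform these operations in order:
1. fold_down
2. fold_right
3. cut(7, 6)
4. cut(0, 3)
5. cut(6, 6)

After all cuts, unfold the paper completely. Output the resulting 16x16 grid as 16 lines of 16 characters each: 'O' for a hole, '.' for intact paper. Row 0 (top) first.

Answer: .O............O.
.O............O.
................
................
................
................
................
....O......O....
....O......O....
................
................
................
................
................
.O............O.
.O............O.

Derivation:
Op 1 fold_down: fold axis h@8; visible region now rows[8,16) x cols[0,16) = 8x16
Op 2 fold_right: fold axis v@8; visible region now rows[8,16) x cols[8,16) = 8x8
Op 3 cut(7, 6): punch at orig (15,14); cuts so far [(15, 14)]; region rows[8,16) x cols[8,16) = 8x8
Op 4 cut(0, 3): punch at orig (8,11); cuts so far [(8, 11), (15, 14)]; region rows[8,16) x cols[8,16) = 8x8
Op 5 cut(6, 6): punch at orig (14,14); cuts so far [(8, 11), (14, 14), (15, 14)]; region rows[8,16) x cols[8,16) = 8x8
Unfold 1 (reflect across v@8): 6 holes -> [(8, 4), (8, 11), (14, 1), (14, 14), (15, 1), (15, 14)]
Unfold 2 (reflect across h@8): 12 holes -> [(0, 1), (0, 14), (1, 1), (1, 14), (7, 4), (7, 11), (8, 4), (8, 11), (14, 1), (14, 14), (15, 1), (15, 14)]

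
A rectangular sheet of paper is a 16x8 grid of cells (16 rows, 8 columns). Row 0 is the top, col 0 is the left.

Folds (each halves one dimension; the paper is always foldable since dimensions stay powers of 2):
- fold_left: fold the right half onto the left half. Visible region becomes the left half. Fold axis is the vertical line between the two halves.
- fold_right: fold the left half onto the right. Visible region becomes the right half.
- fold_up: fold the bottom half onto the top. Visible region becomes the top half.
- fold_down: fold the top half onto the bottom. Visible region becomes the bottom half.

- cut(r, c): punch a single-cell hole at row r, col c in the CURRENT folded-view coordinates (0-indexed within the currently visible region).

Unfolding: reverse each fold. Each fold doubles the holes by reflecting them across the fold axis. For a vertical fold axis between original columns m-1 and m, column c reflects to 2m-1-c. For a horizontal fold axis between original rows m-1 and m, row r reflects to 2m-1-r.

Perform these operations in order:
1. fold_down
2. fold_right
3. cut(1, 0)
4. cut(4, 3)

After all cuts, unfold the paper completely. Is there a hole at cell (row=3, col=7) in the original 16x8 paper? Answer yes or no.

Op 1 fold_down: fold axis h@8; visible region now rows[8,16) x cols[0,8) = 8x8
Op 2 fold_right: fold axis v@4; visible region now rows[8,16) x cols[4,8) = 8x4
Op 3 cut(1, 0): punch at orig (9,4); cuts so far [(9, 4)]; region rows[8,16) x cols[4,8) = 8x4
Op 4 cut(4, 3): punch at orig (12,7); cuts so far [(9, 4), (12, 7)]; region rows[8,16) x cols[4,8) = 8x4
Unfold 1 (reflect across v@4): 4 holes -> [(9, 3), (9, 4), (12, 0), (12, 7)]
Unfold 2 (reflect across h@8): 8 holes -> [(3, 0), (3, 7), (6, 3), (6, 4), (9, 3), (9, 4), (12, 0), (12, 7)]
Holes: [(3, 0), (3, 7), (6, 3), (6, 4), (9, 3), (9, 4), (12, 0), (12, 7)]

Answer: yes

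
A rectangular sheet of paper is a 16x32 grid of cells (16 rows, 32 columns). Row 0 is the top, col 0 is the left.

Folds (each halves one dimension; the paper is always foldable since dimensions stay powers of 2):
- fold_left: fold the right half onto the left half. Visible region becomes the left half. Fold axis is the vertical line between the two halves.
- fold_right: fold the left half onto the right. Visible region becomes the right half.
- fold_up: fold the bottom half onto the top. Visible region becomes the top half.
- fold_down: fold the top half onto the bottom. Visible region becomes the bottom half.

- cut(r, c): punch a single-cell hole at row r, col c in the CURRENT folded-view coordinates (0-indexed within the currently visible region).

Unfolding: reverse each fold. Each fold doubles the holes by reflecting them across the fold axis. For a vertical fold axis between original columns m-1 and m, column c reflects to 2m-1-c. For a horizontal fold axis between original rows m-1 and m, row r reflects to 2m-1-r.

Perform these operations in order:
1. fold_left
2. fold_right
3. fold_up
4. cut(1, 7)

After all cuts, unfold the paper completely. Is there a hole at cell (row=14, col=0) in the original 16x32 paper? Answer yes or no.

Answer: yes

Derivation:
Op 1 fold_left: fold axis v@16; visible region now rows[0,16) x cols[0,16) = 16x16
Op 2 fold_right: fold axis v@8; visible region now rows[0,16) x cols[8,16) = 16x8
Op 3 fold_up: fold axis h@8; visible region now rows[0,8) x cols[8,16) = 8x8
Op 4 cut(1, 7): punch at orig (1,15); cuts so far [(1, 15)]; region rows[0,8) x cols[8,16) = 8x8
Unfold 1 (reflect across h@8): 2 holes -> [(1, 15), (14, 15)]
Unfold 2 (reflect across v@8): 4 holes -> [(1, 0), (1, 15), (14, 0), (14, 15)]
Unfold 3 (reflect across v@16): 8 holes -> [(1, 0), (1, 15), (1, 16), (1, 31), (14, 0), (14, 15), (14, 16), (14, 31)]
Holes: [(1, 0), (1, 15), (1, 16), (1, 31), (14, 0), (14, 15), (14, 16), (14, 31)]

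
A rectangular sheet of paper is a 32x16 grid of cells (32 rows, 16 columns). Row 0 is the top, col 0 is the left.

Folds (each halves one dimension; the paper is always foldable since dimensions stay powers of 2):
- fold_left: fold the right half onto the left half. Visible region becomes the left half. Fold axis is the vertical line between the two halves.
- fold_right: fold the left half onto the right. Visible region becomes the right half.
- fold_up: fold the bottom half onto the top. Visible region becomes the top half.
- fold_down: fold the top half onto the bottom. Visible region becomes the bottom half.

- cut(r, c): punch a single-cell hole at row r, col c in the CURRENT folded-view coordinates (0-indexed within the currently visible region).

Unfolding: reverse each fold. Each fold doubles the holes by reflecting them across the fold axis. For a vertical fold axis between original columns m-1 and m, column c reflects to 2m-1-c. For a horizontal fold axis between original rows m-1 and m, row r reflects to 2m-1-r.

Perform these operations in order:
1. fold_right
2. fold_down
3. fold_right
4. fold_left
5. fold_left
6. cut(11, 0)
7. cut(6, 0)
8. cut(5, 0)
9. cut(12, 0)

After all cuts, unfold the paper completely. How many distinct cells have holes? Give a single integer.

Answer: 128

Derivation:
Op 1 fold_right: fold axis v@8; visible region now rows[0,32) x cols[8,16) = 32x8
Op 2 fold_down: fold axis h@16; visible region now rows[16,32) x cols[8,16) = 16x8
Op 3 fold_right: fold axis v@12; visible region now rows[16,32) x cols[12,16) = 16x4
Op 4 fold_left: fold axis v@14; visible region now rows[16,32) x cols[12,14) = 16x2
Op 5 fold_left: fold axis v@13; visible region now rows[16,32) x cols[12,13) = 16x1
Op 6 cut(11, 0): punch at orig (27,12); cuts so far [(27, 12)]; region rows[16,32) x cols[12,13) = 16x1
Op 7 cut(6, 0): punch at orig (22,12); cuts so far [(22, 12), (27, 12)]; region rows[16,32) x cols[12,13) = 16x1
Op 8 cut(5, 0): punch at orig (21,12); cuts so far [(21, 12), (22, 12), (27, 12)]; region rows[16,32) x cols[12,13) = 16x1
Op 9 cut(12, 0): punch at orig (28,12); cuts so far [(21, 12), (22, 12), (27, 12), (28, 12)]; region rows[16,32) x cols[12,13) = 16x1
Unfold 1 (reflect across v@13): 8 holes -> [(21, 12), (21, 13), (22, 12), (22, 13), (27, 12), (27, 13), (28, 12), (28, 13)]
Unfold 2 (reflect across v@14): 16 holes -> [(21, 12), (21, 13), (21, 14), (21, 15), (22, 12), (22, 13), (22, 14), (22, 15), (27, 12), (27, 13), (27, 14), (27, 15), (28, 12), (28, 13), (28, 14), (28, 15)]
Unfold 3 (reflect across v@12): 32 holes -> [(21, 8), (21, 9), (21, 10), (21, 11), (21, 12), (21, 13), (21, 14), (21, 15), (22, 8), (22, 9), (22, 10), (22, 11), (22, 12), (22, 13), (22, 14), (22, 15), (27, 8), (27, 9), (27, 10), (27, 11), (27, 12), (27, 13), (27, 14), (27, 15), (28, 8), (28, 9), (28, 10), (28, 11), (28, 12), (28, 13), (28, 14), (28, 15)]
Unfold 4 (reflect across h@16): 64 holes -> [(3, 8), (3, 9), (3, 10), (3, 11), (3, 12), (3, 13), (3, 14), (3, 15), (4, 8), (4, 9), (4, 10), (4, 11), (4, 12), (4, 13), (4, 14), (4, 15), (9, 8), (9, 9), (9, 10), (9, 11), (9, 12), (9, 13), (9, 14), (9, 15), (10, 8), (10, 9), (10, 10), (10, 11), (10, 12), (10, 13), (10, 14), (10, 15), (21, 8), (21, 9), (21, 10), (21, 11), (21, 12), (21, 13), (21, 14), (21, 15), (22, 8), (22, 9), (22, 10), (22, 11), (22, 12), (22, 13), (22, 14), (22, 15), (27, 8), (27, 9), (27, 10), (27, 11), (27, 12), (27, 13), (27, 14), (27, 15), (28, 8), (28, 9), (28, 10), (28, 11), (28, 12), (28, 13), (28, 14), (28, 15)]
Unfold 5 (reflect across v@8): 128 holes -> [(3, 0), (3, 1), (3, 2), (3, 3), (3, 4), (3, 5), (3, 6), (3, 7), (3, 8), (3, 9), (3, 10), (3, 11), (3, 12), (3, 13), (3, 14), (3, 15), (4, 0), (4, 1), (4, 2), (4, 3), (4, 4), (4, 5), (4, 6), (4, 7), (4, 8), (4, 9), (4, 10), (4, 11), (4, 12), (4, 13), (4, 14), (4, 15), (9, 0), (9, 1), (9, 2), (9, 3), (9, 4), (9, 5), (9, 6), (9, 7), (9, 8), (9, 9), (9, 10), (9, 11), (9, 12), (9, 13), (9, 14), (9, 15), (10, 0), (10, 1), (10, 2), (10, 3), (10, 4), (10, 5), (10, 6), (10, 7), (10, 8), (10, 9), (10, 10), (10, 11), (10, 12), (10, 13), (10, 14), (10, 15), (21, 0), (21, 1), (21, 2), (21, 3), (21, 4), (21, 5), (21, 6), (21, 7), (21, 8), (21, 9), (21, 10), (21, 11), (21, 12), (21, 13), (21, 14), (21, 15), (22, 0), (22, 1), (22, 2), (22, 3), (22, 4), (22, 5), (22, 6), (22, 7), (22, 8), (22, 9), (22, 10), (22, 11), (22, 12), (22, 13), (22, 14), (22, 15), (27, 0), (27, 1), (27, 2), (27, 3), (27, 4), (27, 5), (27, 6), (27, 7), (27, 8), (27, 9), (27, 10), (27, 11), (27, 12), (27, 13), (27, 14), (27, 15), (28, 0), (28, 1), (28, 2), (28, 3), (28, 4), (28, 5), (28, 6), (28, 7), (28, 8), (28, 9), (28, 10), (28, 11), (28, 12), (28, 13), (28, 14), (28, 15)]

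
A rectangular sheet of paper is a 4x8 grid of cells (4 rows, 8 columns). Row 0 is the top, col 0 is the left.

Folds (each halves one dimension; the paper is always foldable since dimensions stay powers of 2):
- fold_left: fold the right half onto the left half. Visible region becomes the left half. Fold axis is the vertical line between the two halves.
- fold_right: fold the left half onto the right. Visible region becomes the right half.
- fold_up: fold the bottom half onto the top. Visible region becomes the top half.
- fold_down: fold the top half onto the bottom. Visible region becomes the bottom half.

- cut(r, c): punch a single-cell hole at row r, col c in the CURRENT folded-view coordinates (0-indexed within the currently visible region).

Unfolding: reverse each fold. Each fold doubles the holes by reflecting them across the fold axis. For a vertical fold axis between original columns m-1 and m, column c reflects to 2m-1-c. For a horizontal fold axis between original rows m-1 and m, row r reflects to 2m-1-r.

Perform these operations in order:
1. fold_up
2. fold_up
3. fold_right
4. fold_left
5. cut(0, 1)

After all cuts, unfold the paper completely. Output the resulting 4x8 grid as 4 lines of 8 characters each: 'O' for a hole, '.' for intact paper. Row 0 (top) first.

Answer: .OO..OO.
.OO..OO.
.OO..OO.
.OO..OO.

Derivation:
Op 1 fold_up: fold axis h@2; visible region now rows[0,2) x cols[0,8) = 2x8
Op 2 fold_up: fold axis h@1; visible region now rows[0,1) x cols[0,8) = 1x8
Op 3 fold_right: fold axis v@4; visible region now rows[0,1) x cols[4,8) = 1x4
Op 4 fold_left: fold axis v@6; visible region now rows[0,1) x cols[4,6) = 1x2
Op 5 cut(0, 1): punch at orig (0,5); cuts so far [(0, 5)]; region rows[0,1) x cols[4,6) = 1x2
Unfold 1 (reflect across v@6): 2 holes -> [(0, 5), (0, 6)]
Unfold 2 (reflect across v@4): 4 holes -> [(0, 1), (0, 2), (0, 5), (0, 6)]
Unfold 3 (reflect across h@1): 8 holes -> [(0, 1), (0, 2), (0, 5), (0, 6), (1, 1), (1, 2), (1, 5), (1, 6)]
Unfold 4 (reflect across h@2): 16 holes -> [(0, 1), (0, 2), (0, 5), (0, 6), (1, 1), (1, 2), (1, 5), (1, 6), (2, 1), (2, 2), (2, 5), (2, 6), (3, 1), (3, 2), (3, 5), (3, 6)]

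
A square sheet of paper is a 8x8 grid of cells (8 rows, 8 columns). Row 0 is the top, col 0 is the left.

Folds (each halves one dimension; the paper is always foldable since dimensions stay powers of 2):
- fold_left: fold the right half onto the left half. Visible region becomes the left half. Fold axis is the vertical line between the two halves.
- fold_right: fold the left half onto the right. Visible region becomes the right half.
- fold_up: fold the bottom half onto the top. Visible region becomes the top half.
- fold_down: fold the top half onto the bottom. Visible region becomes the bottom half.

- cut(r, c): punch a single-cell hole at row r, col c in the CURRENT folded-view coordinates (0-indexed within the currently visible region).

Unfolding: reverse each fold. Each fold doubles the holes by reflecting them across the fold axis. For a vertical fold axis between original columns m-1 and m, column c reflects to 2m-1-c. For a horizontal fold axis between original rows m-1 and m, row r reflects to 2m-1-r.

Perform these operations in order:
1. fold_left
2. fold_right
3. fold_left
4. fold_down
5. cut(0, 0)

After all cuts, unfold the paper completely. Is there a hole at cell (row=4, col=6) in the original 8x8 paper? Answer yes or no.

Answer: yes

Derivation:
Op 1 fold_left: fold axis v@4; visible region now rows[0,8) x cols[0,4) = 8x4
Op 2 fold_right: fold axis v@2; visible region now rows[0,8) x cols[2,4) = 8x2
Op 3 fold_left: fold axis v@3; visible region now rows[0,8) x cols[2,3) = 8x1
Op 4 fold_down: fold axis h@4; visible region now rows[4,8) x cols[2,3) = 4x1
Op 5 cut(0, 0): punch at orig (4,2); cuts so far [(4, 2)]; region rows[4,8) x cols[2,3) = 4x1
Unfold 1 (reflect across h@4): 2 holes -> [(3, 2), (4, 2)]
Unfold 2 (reflect across v@3): 4 holes -> [(3, 2), (3, 3), (4, 2), (4, 3)]
Unfold 3 (reflect across v@2): 8 holes -> [(3, 0), (3, 1), (3, 2), (3, 3), (4, 0), (4, 1), (4, 2), (4, 3)]
Unfold 4 (reflect across v@4): 16 holes -> [(3, 0), (3, 1), (3, 2), (3, 3), (3, 4), (3, 5), (3, 6), (3, 7), (4, 0), (4, 1), (4, 2), (4, 3), (4, 4), (4, 5), (4, 6), (4, 7)]
Holes: [(3, 0), (3, 1), (3, 2), (3, 3), (3, 4), (3, 5), (3, 6), (3, 7), (4, 0), (4, 1), (4, 2), (4, 3), (4, 4), (4, 5), (4, 6), (4, 7)]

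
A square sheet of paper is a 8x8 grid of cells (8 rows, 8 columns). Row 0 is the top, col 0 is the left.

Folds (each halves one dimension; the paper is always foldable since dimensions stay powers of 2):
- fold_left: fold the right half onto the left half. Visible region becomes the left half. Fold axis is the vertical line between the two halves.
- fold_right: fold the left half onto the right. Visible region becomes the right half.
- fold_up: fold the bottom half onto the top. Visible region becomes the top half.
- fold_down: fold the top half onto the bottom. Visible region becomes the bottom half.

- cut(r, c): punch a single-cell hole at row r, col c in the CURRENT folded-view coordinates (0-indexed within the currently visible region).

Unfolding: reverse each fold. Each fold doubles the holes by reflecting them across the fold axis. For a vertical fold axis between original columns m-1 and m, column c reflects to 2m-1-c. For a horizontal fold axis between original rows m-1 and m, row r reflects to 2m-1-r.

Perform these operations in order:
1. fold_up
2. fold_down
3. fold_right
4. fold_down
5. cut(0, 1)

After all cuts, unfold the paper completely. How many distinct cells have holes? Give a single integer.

Op 1 fold_up: fold axis h@4; visible region now rows[0,4) x cols[0,8) = 4x8
Op 2 fold_down: fold axis h@2; visible region now rows[2,4) x cols[0,8) = 2x8
Op 3 fold_right: fold axis v@4; visible region now rows[2,4) x cols[4,8) = 2x4
Op 4 fold_down: fold axis h@3; visible region now rows[3,4) x cols[4,8) = 1x4
Op 5 cut(0, 1): punch at orig (3,5); cuts so far [(3, 5)]; region rows[3,4) x cols[4,8) = 1x4
Unfold 1 (reflect across h@3): 2 holes -> [(2, 5), (3, 5)]
Unfold 2 (reflect across v@4): 4 holes -> [(2, 2), (2, 5), (3, 2), (3, 5)]
Unfold 3 (reflect across h@2): 8 holes -> [(0, 2), (0, 5), (1, 2), (1, 5), (2, 2), (2, 5), (3, 2), (3, 5)]
Unfold 4 (reflect across h@4): 16 holes -> [(0, 2), (0, 5), (1, 2), (1, 5), (2, 2), (2, 5), (3, 2), (3, 5), (4, 2), (4, 5), (5, 2), (5, 5), (6, 2), (6, 5), (7, 2), (7, 5)]

Answer: 16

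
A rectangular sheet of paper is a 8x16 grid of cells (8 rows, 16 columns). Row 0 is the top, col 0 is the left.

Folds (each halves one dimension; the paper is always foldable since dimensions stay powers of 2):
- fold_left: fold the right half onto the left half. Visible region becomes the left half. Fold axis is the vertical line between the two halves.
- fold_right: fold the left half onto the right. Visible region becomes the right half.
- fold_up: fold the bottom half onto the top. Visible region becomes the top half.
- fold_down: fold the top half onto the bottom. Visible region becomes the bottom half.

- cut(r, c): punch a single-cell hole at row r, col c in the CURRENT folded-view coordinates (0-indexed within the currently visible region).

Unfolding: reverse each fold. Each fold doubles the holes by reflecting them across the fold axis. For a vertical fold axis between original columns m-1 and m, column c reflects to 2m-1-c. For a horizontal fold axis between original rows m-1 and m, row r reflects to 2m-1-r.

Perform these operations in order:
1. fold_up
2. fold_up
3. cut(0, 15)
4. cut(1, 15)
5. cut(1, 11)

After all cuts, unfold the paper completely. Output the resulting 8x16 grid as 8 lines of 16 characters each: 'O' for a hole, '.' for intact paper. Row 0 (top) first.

Op 1 fold_up: fold axis h@4; visible region now rows[0,4) x cols[0,16) = 4x16
Op 2 fold_up: fold axis h@2; visible region now rows[0,2) x cols[0,16) = 2x16
Op 3 cut(0, 15): punch at orig (0,15); cuts so far [(0, 15)]; region rows[0,2) x cols[0,16) = 2x16
Op 4 cut(1, 15): punch at orig (1,15); cuts so far [(0, 15), (1, 15)]; region rows[0,2) x cols[0,16) = 2x16
Op 5 cut(1, 11): punch at orig (1,11); cuts so far [(0, 15), (1, 11), (1, 15)]; region rows[0,2) x cols[0,16) = 2x16
Unfold 1 (reflect across h@2): 6 holes -> [(0, 15), (1, 11), (1, 15), (2, 11), (2, 15), (3, 15)]
Unfold 2 (reflect across h@4): 12 holes -> [(0, 15), (1, 11), (1, 15), (2, 11), (2, 15), (3, 15), (4, 15), (5, 11), (5, 15), (6, 11), (6, 15), (7, 15)]

Answer: ...............O
...........O...O
...........O...O
...............O
...............O
...........O...O
...........O...O
...............O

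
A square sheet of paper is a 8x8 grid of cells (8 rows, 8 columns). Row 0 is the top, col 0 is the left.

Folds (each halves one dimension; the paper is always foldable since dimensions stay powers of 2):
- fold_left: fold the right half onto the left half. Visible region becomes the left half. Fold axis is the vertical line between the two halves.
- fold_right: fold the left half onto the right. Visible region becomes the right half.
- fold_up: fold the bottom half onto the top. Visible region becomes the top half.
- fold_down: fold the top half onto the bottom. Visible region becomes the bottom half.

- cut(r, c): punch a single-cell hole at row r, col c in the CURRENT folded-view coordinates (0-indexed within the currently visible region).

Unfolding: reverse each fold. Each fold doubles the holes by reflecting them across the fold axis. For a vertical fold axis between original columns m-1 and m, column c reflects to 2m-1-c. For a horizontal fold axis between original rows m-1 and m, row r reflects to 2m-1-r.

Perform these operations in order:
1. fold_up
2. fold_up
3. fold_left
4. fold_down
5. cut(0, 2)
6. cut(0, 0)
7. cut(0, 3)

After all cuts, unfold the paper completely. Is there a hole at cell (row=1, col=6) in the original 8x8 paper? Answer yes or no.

Answer: no

Derivation:
Op 1 fold_up: fold axis h@4; visible region now rows[0,4) x cols[0,8) = 4x8
Op 2 fold_up: fold axis h@2; visible region now rows[0,2) x cols[0,8) = 2x8
Op 3 fold_left: fold axis v@4; visible region now rows[0,2) x cols[0,4) = 2x4
Op 4 fold_down: fold axis h@1; visible region now rows[1,2) x cols[0,4) = 1x4
Op 5 cut(0, 2): punch at orig (1,2); cuts so far [(1, 2)]; region rows[1,2) x cols[0,4) = 1x4
Op 6 cut(0, 0): punch at orig (1,0); cuts so far [(1, 0), (1, 2)]; region rows[1,2) x cols[0,4) = 1x4
Op 7 cut(0, 3): punch at orig (1,3); cuts so far [(1, 0), (1, 2), (1, 3)]; region rows[1,2) x cols[0,4) = 1x4
Unfold 1 (reflect across h@1): 6 holes -> [(0, 0), (0, 2), (0, 3), (1, 0), (1, 2), (1, 3)]
Unfold 2 (reflect across v@4): 12 holes -> [(0, 0), (0, 2), (0, 3), (0, 4), (0, 5), (0, 7), (1, 0), (1, 2), (1, 3), (1, 4), (1, 5), (1, 7)]
Unfold 3 (reflect across h@2): 24 holes -> [(0, 0), (0, 2), (0, 3), (0, 4), (0, 5), (0, 7), (1, 0), (1, 2), (1, 3), (1, 4), (1, 5), (1, 7), (2, 0), (2, 2), (2, 3), (2, 4), (2, 5), (2, 7), (3, 0), (3, 2), (3, 3), (3, 4), (3, 5), (3, 7)]
Unfold 4 (reflect across h@4): 48 holes -> [(0, 0), (0, 2), (0, 3), (0, 4), (0, 5), (0, 7), (1, 0), (1, 2), (1, 3), (1, 4), (1, 5), (1, 7), (2, 0), (2, 2), (2, 3), (2, 4), (2, 5), (2, 7), (3, 0), (3, 2), (3, 3), (3, 4), (3, 5), (3, 7), (4, 0), (4, 2), (4, 3), (4, 4), (4, 5), (4, 7), (5, 0), (5, 2), (5, 3), (5, 4), (5, 5), (5, 7), (6, 0), (6, 2), (6, 3), (6, 4), (6, 5), (6, 7), (7, 0), (7, 2), (7, 3), (7, 4), (7, 5), (7, 7)]
Holes: [(0, 0), (0, 2), (0, 3), (0, 4), (0, 5), (0, 7), (1, 0), (1, 2), (1, 3), (1, 4), (1, 5), (1, 7), (2, 0), (2, 2), (2, 3), (2, 4), (2, 5), (2, 7), (3, 0), (3, 2), (3, 3), (3, 4), (3, 5), (3, 7), (4, 0), (4, 2), (4, 3), (4, 4), (4, 5), (4, 7), (5, 0), (5, 2), (5, 3), (5, 4), (5, 5), (5, 7), (6, 0), (6, 2), (6, 3), (6, 4), (6, 5), (6, 7), (7, 0), (7, 2), (7, 3), (7, 4), (7, 5), (7, 7)]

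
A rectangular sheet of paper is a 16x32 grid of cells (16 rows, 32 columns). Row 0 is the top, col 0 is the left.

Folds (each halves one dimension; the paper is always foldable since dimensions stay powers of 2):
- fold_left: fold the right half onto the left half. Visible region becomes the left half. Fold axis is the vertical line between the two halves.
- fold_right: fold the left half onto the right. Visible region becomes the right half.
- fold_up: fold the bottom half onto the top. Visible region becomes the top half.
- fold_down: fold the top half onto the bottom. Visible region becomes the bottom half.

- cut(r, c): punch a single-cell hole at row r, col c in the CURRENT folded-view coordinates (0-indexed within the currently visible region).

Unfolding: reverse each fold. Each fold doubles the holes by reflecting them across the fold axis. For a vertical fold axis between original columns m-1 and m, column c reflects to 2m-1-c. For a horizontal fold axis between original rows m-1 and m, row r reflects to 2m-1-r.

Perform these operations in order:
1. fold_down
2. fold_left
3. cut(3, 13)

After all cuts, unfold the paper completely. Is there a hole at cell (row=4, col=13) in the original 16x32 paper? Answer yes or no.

Answer: yes

Derivation:
Op 1 fold_down: fold axis h@8; visible region now rows[8,16) x cols[0,32) = 8x32
Op 2 fold_left: fold axis v@16; visible region now rows[8,16) x cols[0,16) = 8x16
Op 3 cut(3, 13): punch at orig (11,13); cuts so far [(11, 13)]; region rows[8,16) x cols[0,16) = 8x16
Unfold 1 (reflect across v@16): 2 holes -> [(11, 13), (11, 18)]
Unfold 2 (reflect across h@8): 4 holes -> [(4, 13), (4, 18), (11, 13), (11, 18)]
Holes: [(4, 13), (4, 18), (11, 13), (11, 18)]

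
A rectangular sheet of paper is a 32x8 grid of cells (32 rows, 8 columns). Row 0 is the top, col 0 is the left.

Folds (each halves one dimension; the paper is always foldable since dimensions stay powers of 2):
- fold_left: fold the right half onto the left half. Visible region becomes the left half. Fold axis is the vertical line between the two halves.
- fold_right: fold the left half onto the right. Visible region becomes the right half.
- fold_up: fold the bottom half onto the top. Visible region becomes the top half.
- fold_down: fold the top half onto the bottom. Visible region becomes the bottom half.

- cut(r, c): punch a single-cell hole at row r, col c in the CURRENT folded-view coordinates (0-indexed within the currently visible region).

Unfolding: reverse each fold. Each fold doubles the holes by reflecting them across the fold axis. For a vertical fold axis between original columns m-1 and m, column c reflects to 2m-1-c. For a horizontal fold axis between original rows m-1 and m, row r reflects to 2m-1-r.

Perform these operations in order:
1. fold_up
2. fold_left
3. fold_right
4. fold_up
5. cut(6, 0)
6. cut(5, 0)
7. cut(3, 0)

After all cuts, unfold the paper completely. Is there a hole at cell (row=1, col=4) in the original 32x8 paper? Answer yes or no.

Op 1 fold_up: fold axis h@16; visible region now rows[0,16) x cols[0,8) = 16x8
Op 2 fold_left: fold axis v@4; visible region now rows[0,16) x cols[0,4) = 16x4
Op 3 fold_right: fold axis v@2; visible region now rows[0,16) x cols[2,4) = 16x2
Op 4 fold_up: fold axis h@8; visible region now rows[0,8) x cols[2,4) = 8x2
Op 5 cut(6, 0): punch at orig (6,2); cuts so far [(6, 2)]; region rows[0,8) x cols[2,4) = 8x2
Op 6 cut(5, 0): punch at orig (5,2); cuts so far [(5, 2), (6, 2)]; region rows[0,8) x cols[2,4) = 8x2
Op 7 cut(3, 0): punch at orig (3,2); cuts so far [(3, 2), (5, 2), (6, 2)]; region rows[0,8) x cols[2,4) = 8x2
Unfold 1 (reflect across h@8): 6 holes -> [(3, 2), (5, 2), (6, 2), (9, 2), (10, 2), (12, 2)]
Unfold 2 (reflect across v@2): 12 holes -> [(3, 1), (3, 2), (5, 1), (5, 2), (6, 1), (6, 2), (9, 1), (9, 2), (10, 1), (10, 2), (12, 1), (12, 2)]
Unfold 3 (reflect across v@4): 24 holes -> [(3, 1), (3, 2), (3, 5), (3, 6), (5, 1), (5, 2), (5, 5), (5, 6), (6, 1), (6, 2), (6, 5), (6, 6), (9, 1), (9, 2), (9, 5), (9, 6), (10, 1), (10, 2), (10, 5), (10, 6), (12, 1), (12, 2), (12, 5), (12, 6)]
Unfold 4 (reflect across h@16): 48 holes -> [(3, 1), (3, 2), (3, 5), (3, 6), (5, 1), (5, 2), (5, 5), (5, 6), (6, 1), (6, 2), (6, 5), (6, 6), (9, 1), (9, 2), (9, 5), (9, 6), (10, 1), (10, 2), (10, 5), (10, 6), (12, 1), (12, 2), (12, 5), (12, 6), (19, 1), (19, 2), (19, 5), (19, 6), (21, 1), (21, 2), (21, 5), (21, 6), (22, 1), (22, 2), (22, 5), (22, 6), (25, 1), (25, 2), (25, 5), (25, 6), (26, 1), (26, 2), (26, 5), (26, 6), (28, 1), (28, 2), (28, 5), (28, 6)]
Holes: [(3, 1), (3, 2), (3, 5), (3, 6), (5, 1), (5, 2), (5, 5), (5, 6), (6, 1), (6, 2), (6, 5), (6, 6), (9, 1), (9, 2), (9, 5), (9, 6), (10, 1), (10, 2), (10, 5), (10, 6), (12, 1), (12, 2), (12, 5), (12, 6), (19, 1), (19, 2), (19, 5), (19, 6), (21, 1), (21, 2), (21, 5), (21, 6), (22, 1), (22, 2), (22, 5), (22, 6), (25, 1), (25, 2), (25, 5), (25, 6), (26, 1), (26, 2), (26, 5), (26, 6), (28, 1), (28, 2), (28, 5), (28, 6)]

Answer: no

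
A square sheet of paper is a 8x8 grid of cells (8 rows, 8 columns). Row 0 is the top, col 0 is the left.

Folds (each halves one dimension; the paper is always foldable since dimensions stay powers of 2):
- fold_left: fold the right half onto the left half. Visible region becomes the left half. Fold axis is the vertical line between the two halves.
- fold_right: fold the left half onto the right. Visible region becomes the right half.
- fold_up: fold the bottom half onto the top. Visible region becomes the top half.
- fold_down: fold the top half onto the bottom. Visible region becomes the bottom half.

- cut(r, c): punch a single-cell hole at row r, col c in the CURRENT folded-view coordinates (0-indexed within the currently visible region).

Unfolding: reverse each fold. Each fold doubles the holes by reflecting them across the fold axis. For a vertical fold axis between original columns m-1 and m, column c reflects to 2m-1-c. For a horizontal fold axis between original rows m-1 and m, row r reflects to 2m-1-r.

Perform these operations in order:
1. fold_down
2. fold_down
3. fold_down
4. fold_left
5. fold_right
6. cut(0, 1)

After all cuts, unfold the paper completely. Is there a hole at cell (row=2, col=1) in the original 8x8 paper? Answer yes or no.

Op 1 fold_down: fold axis h@4; visible region now rows[4,8) x cols[0,8) = 4x8
Op 2 fold_down: fold axis h@6; visible region now rows[6,8) x cols[0,8) = 2x8
Op 3 fold_down: fold axis h@7; visible region now rows[7,8) x cols[0,8) = 1x8
Op 4 fold_left: fold axis v@4; visible region now rows[7,8) x cols[0,4) = 1x4
Op 5 fold_right: fold axis v@2; visible region now rows[7,8) x cols[2,4) = 1x2
Op 6 cut(0, 1): punch at orig (7,3); cuts so far [(7, 3)]; region rows[7,8) x cols[2,4) = 1x2
Unfold 1 (reflect across v@2): 2 holes -> [(7, 0), (7, 3)]
Unfold 2 (reflect across v@4): 4 holes -> [(7, 0), (7, 3), (7, 4), (7, 7)]
Unfold 3 (reflect across h@7): 8 holes -> [(6, 0), (6, 3), (6, 4), (6, 7), (7, 0), (7, 3), (7, 4), (7, 7)]
Unfold 4 (reflect across h@6): 16 holes -> [(4, 0), (4, 3), (4, 4), (4, 7), (5, 0), (5, 3), (5, 4), (5, 7), (6, 0), (6, 3), (6, 4), (6, 7), (7, 0), (7, 3), (7, 4), (7, 7)]
Unfold 5 (reflect across h@4): 32 holes -> [(0, 0), (0, 3), (0, 4), (0, 7), (1, 0), (1, 3), (1, 4), (1, 7), (2, 0), (2, 3), (2, 4), (2, 7), (3, 0), (3, 3), (3, 4), (3, 7), (4, 0), (4, 3), (4, 4), (4, 7), (5, 0), (5, 3), (5, 4), (5, 7), (6, 0), (6, 3), (6, 4), (6, 7), (7, 0), (7, 3), (7, 4), (7, 7)]
Holes: [(0, 0), (0, 3), (0, 4), (0, 7), (1, 0), (1, 3), (1, 4), (1, 7), (2, 0), (2, 3), (2, 4), (2, 7), (3, 0), (3, 3), (3, 4), (3, 7), (4, 0), (4, 3), (4, 4), (4, 7), (5, 0), (5, 3), (5, 4), (5, 7), (6, 0), (6, 3), (6, 4), (6, 7), (7, 0), (7, 3), (7, 4), (7, 7)]

Answer: no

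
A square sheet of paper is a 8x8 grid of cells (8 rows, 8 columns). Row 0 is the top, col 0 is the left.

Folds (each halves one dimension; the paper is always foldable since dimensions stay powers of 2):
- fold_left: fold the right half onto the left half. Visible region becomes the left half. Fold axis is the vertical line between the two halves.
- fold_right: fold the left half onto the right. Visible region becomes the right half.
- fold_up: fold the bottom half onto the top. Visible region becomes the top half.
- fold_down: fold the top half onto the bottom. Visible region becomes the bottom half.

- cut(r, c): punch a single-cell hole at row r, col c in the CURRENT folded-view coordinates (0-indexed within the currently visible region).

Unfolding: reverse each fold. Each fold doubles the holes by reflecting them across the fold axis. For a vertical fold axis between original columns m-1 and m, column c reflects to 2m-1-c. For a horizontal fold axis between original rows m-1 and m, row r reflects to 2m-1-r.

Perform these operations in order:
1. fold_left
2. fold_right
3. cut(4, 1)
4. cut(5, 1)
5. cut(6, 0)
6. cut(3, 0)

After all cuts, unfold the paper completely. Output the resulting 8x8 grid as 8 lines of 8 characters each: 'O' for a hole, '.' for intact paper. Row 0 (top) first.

Op 1 fold_left: fold axis v@4; visible region now rows[0,8) x cols[0,4) = 8x4
Op 2 fold_right: fold axis v@2; visible region now rows[0,8) x cols[2,4) = 8x2
Op 3 cut(4, 1): punch at orig (4,3); cuts so far [(4, 3)]; region rows[0,8) x cols[2,4) = 8x2
Op 4 cut(5, 1): punch at orig (5,3); cuts so far [(4, 3), (5, 3)]; region rows[0,8) x cols[2,4) = 8x2
Op 5 cut(6, 0): punch at orig (6,2); cuts so far [(4, 3), (5, 3), (6, 2)]; region rows[0,8) x cols[2,4) = 8x2
Op 6 cut(3, 0): punch at orig (3,2); cuts so far [(3, 2), (4, 3), (5, 3), (6, 2)]; region rows[0,8) x cols[2,4) = 8x2
Unfold 1 (reflect across v@2): 8 holes -> [(3, 1), (3, 2), (4, 0), (4, 3), (5, 0), (5, 3), (6, 1), (6, 2)]
Unfold 2 (reflect across v@4): 16 holes -> [(3, 1), (3, 2), (3, 5), (3, 6), (4, 0), (4, 3), (4, 4), (4, 7), (5, 0), (5, 3), (5, 4), (5, 7), (6, 1), (6, 2), (6, 5), (6, 6)]

Answer: ........
........
........
.OO..OO.
O..OO..O
O..OO..O
.OO..OO.
........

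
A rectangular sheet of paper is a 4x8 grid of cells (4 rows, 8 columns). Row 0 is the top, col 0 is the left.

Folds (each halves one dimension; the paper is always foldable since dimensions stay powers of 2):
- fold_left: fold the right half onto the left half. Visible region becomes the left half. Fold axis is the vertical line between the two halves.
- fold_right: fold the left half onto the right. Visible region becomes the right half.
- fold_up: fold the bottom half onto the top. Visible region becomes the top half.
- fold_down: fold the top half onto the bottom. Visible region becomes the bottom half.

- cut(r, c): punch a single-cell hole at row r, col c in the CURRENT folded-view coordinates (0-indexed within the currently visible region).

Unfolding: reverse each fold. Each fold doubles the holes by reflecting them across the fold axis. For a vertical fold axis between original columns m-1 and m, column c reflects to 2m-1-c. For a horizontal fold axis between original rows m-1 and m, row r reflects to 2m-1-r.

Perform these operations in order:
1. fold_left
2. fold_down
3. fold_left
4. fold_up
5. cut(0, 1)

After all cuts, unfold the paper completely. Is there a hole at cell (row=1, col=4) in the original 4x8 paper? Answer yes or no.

Op 1 fold_left: fold axis v@4; visible region now rows[0,4) x cols[0,4) = 4x4
Op 2 fold_down: fold axis h@2; visible region now rows[2,4) x cols[0,4) = 2x4
Op 3 fold_left: fold axis v@2; visible region now rows[2,4) x cols[0,2) = 2x2
Op 4 fold_up: fold axis h@3; visible region now rows[2,3) x cols[0,2) = 1x2
Op 5 cut(0, 1): punch at orig (2,1); cuts so far [(2, 1)]; region rows[2,3) x cols[0,2) = 1x2
Unfold 1 (reflect across h@3): 2 holes -> [(2, 1), (3, 1)]
Unfold 2 (reflect across v@2): 4 holes -> [(2, 1), (2, 2), (3, 1), (3, 2)]
Unfold 3 (reflect across h@2): 8 holes -> [(0, 1), (0, 2), (1, 1), (1, 2), (2, 1), (2, 2), (3, 1), (3, 2)]
Unfold 4 (reflect across v@4): 16 holes -> [(0, 1), (0, 2), (0, 5), (0, 6), (1, 1), (1, 2), (1, 5), (1, 6), (2, 1), (2, 2), (2, 5), (2, 6), (3, 1), (3, 2), (3, 5), (3, 6)]
Holes: [(0, 1), (0, 2), (0, 5), (0, 6), (1, 1), (1, 2), (1, 5), (1, 6), (2, 1), (2, 2), (2, 5), (2, 6), (3, 1), (3, 2), (3, 5), (3, 6)]

Answer: no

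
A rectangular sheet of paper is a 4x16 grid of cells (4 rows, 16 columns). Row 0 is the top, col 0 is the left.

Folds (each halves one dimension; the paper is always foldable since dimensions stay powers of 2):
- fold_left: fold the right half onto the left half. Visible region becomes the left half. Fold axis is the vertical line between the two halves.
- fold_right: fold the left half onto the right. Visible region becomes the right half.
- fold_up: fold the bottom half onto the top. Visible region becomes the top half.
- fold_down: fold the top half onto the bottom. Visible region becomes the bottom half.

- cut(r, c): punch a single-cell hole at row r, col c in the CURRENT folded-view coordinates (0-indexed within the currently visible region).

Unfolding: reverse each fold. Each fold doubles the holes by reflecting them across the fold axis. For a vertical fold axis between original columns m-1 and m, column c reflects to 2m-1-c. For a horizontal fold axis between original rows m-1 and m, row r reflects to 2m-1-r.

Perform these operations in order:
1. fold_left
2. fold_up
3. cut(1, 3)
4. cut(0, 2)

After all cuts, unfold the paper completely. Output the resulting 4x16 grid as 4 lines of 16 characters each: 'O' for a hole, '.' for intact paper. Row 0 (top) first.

Op 1 fold_left: fold axis v@8; visible region now rows[0,4) x cols[0,8) = 4x8
Op 2 fold_up: fold axis h@2; visible region now rows[0,2) x cols[0,8) = 2x8
Op 3 cut(1, 3): punch at orig (1,3); cuts so far [(1, 3)]; region rows[0,2) x cols[0,8) = 2x8
Op 4 cut(0, 2): punch at orig (0,2); cuts so far [(0, 2), (1, 3)]; region rows[0,2) x cols[0,8) = 2x8
Unfold 1 (reflect across h@2): 4 holes -> [(0, 2), (1, 3), (2, 3), (3, 2)]
Unfold 2 (reflect across v@8): 8 holes -> [(0, 2), (0, 13), (1, 3), (1, 12), (2, 3), (2, 12), (3, 2), (3, 13)]

Answer: ..O..........O..
...O........O...
...O........O...
..O..........O..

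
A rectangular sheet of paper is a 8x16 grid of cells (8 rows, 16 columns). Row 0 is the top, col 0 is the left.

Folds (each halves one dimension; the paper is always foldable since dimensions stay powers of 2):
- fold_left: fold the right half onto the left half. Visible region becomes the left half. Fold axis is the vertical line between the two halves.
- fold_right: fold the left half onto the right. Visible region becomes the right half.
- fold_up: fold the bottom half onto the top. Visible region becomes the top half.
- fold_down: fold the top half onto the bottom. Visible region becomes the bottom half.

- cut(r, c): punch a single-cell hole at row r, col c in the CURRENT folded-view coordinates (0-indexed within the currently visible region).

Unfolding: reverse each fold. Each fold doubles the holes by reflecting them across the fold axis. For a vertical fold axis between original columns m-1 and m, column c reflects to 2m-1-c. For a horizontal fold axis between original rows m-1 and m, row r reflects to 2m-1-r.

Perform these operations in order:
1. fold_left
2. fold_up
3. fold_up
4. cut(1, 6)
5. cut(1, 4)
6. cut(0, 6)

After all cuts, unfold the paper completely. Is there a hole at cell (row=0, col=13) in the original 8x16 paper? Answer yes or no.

Op 1 fold_left: fold axis v@8; visible region now rows[0,8) x cols[0,8) = 8x8
Op 2 fold_up: fold axis h@4; visible region now rows[0,4) x cols[0,8) = 4x8
Op 3 fold_up: fold axis h@2; visible region now rows[0,2) x cols[0,8) = 2x8
Op 4 cut(1, 6): punch at orig (1,6); cuts so far [(1, 6)]; region rows[0,2) x cols[0,8) = 2x8
Op 5 cut(1, 4): punch at orig (1,4); cuts so far [(1, 4), (1, 6)]; region rows[0,2) x cols[0,8) = 2x8
Op 6 cut(0, 6): punch at orig (0,6); cuts so far [(0, 6), (1, 4), (1, 6)]; region rows[0,2) x cols[0,8) = 2x8
Unfold 1 (reflect across h@2): 6 holes -> [(0, 6), (1, 4), (1, 6), (2, 4), (2, 6), (3, 6)]
Unfold 2 (reflect across h@4): 12 holes -> [(0, 6), (1, 4), (1, 6), (2, 4), (2, 6), (3, 6), (4, 6), (5, 4), (5, 6), (6, 4), (6, 6), (7, 6)]
Unfold 3 (reflect across v@8): 24 holes -> [(0, 6), (0, 9), (1, 4), (1, 6), (1, 9), (1, 11), (2, 4), (2, 6), (2, 9), (2, 11), (3, 6), (3, 9), (4, 6), (4, 9), (5, 4), (5, 6), (5, 9), (5, 11), (6, 4), (6, 6), (6, 9), (6, 11), (7, 6), (7, 9)]
Holes: [(0, 6), (0, 9), (1, 4), (1, 6), (1, 9), (1, 11), (2, 4), (2, 6), (2, 9), (2, 11), (3, 6), (3, 9), (4, 6), (4, 9), (5, 4), (5, 6), (5, 9), (5, 11), (6, 4), (6, 6), (6, 9), (6, 11), (7, 6), (7, 9)]

Answer: no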